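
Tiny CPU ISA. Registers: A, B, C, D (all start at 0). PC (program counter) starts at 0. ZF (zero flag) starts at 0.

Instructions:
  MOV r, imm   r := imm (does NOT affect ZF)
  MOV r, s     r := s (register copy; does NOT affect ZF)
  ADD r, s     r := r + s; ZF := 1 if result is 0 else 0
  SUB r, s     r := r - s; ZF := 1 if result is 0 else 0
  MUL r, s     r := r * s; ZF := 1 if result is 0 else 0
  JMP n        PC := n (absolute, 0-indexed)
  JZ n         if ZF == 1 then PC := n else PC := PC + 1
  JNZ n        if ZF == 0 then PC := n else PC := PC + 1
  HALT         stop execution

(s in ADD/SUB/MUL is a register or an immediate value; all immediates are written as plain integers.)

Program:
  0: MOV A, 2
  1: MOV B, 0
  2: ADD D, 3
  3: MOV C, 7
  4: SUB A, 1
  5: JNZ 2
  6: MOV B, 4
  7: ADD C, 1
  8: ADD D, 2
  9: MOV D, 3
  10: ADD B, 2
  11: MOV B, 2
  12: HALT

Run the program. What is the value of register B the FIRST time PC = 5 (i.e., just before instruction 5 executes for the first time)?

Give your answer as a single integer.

Step 1: PC=0 exec 'MOV A, 2'. After: A=2 B=0 C=0 D=0 ZF=0 PC=1
Step 2: PC=1 exec 'MOV B, 0'. After: A=2 B=0 C=0 D=0 ZF=0 PC=2
Step 3: PC=2 exec 'ADD D, 3'. After: A=2 B=0 C=0 D=3 ZF=0 PC=3
Step 4: PC=3 exec 'MOV C, 7'. After: A=2 B=0 C=7 D=3 ZF=0 PC=4
Step 5: PC=4 exec 'SUB A, 1'. After: A=1 B=0 C=7 D=3 ZF=0 PC=5
First time PC=5: B=0

0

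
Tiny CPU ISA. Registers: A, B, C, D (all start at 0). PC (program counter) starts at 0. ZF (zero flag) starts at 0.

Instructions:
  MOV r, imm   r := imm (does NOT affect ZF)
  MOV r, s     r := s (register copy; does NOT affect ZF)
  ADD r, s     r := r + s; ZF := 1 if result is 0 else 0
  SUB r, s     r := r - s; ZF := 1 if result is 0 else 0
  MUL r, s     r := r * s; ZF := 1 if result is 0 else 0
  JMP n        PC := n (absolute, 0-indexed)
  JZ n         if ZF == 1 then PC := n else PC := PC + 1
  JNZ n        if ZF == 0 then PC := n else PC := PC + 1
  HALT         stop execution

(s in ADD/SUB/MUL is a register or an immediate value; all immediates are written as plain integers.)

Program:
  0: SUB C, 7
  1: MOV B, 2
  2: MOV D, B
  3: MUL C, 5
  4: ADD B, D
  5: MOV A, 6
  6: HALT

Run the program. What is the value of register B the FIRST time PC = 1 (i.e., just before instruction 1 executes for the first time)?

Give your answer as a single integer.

Step 1: PC=0 exec 'SUB C, 7'. After: A=0 B=0 C=-7 D=0 ZF=0 PC=1
First time PC=1: B=0

0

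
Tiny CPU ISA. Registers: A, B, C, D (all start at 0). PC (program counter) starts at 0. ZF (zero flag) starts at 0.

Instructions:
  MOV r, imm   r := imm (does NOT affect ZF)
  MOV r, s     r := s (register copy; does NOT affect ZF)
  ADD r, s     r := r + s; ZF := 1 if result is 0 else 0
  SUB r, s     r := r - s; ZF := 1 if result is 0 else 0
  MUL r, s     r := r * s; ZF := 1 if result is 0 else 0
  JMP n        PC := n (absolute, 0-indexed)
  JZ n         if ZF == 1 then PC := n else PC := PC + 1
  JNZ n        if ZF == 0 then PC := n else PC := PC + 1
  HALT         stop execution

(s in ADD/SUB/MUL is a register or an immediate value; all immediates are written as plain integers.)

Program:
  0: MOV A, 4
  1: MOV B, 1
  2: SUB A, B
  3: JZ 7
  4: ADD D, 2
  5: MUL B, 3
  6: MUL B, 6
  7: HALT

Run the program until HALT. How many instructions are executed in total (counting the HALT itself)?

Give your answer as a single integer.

Step 1: PC=0 exec 'MOV A, 4'. After: A=4 B=0 C=0 D=0 ZF=0 PC=1
Step 2: PC=1 exec 'MOV B, 1'. After: A=4 B=1 C=0 D=0 ZF=0 PC=2
Step 3: PC=2 exec 'SUB A, B'. After: A=3 B=1 C=0 D=0 ZF=0 PC=3
Step 4: PC=3 exec 'JZ 7'. After: A=3 B=1 C=0 D=0 ZF=0 PC=4
Step 5: PC=4 exec 'ADD D, 2'. After: A=3 B=1 C=0 D=2 ZF=0 PC=5
Step 6: PC=5 exec 'MUL B, 3'. After: A=3 B=3 C=0 D=2 ZF=0 PC=6
Step 7: PC=6 exec 'MUL B, 6'. After: A=3 B=18 C=0 D=2 ZF=0 PC=7
Step 8: PC=7 exec 'HALT'. After: A=3 B=18 C=0 D=2 ZF=0 PC=7 HALTED
Total instructions executed: 8

Answer: 8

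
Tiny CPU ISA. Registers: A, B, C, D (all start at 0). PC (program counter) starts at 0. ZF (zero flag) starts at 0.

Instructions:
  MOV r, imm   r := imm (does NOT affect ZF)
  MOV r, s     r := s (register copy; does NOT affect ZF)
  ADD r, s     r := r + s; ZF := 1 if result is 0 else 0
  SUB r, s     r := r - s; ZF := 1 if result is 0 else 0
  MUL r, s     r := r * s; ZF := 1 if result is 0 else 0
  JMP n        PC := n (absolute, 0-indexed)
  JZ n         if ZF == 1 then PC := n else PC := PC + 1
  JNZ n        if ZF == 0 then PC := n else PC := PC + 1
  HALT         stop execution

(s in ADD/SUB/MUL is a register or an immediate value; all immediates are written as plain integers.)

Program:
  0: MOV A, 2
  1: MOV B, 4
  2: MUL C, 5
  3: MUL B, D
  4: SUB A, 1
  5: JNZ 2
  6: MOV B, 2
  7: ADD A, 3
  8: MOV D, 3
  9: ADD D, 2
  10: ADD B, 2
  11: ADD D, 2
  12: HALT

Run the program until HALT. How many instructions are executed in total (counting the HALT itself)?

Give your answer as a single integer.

Answer: 17

Derivation:
Step 1: PC=0 exec 'MOV A, 2'. After: A=2 B=0 C=0 D=0 ZF=0 PC=1
Step 2: PC=1 exec 'MOV B, 4'. After: A=2 B=4 C=0 D=0 ZF=0 PC=2
Step 3: PC=2 exec 'MUL C, 5'. After: A=2 B=4 C=0 D=0 ZF=1 PC=3
Step 4: PC=3 exec 'MUL B, D'. After: A=2 B=0 C=0 D=0 ZF=1 PC=4
Step 5: PC=4 exec 'SUB A, 1'. After: A=1 B=0 C=0 D=0 ZF=0 PC=5
Step 6: PC=5 exec 'JNZ 2'. After: A=1 B=0 C=0 D=0 ZF=0 PC=2
Step 7: PC=2 exec 'MUL C, 5'. After: A=1 B=0 C=0 D=0 ZF=1 PC=3
Step 8: PC=3 exec 'MUL B, D'. After: A=1 B=0 C=0 D=0 ZF=1 PC=4
Step 9: PC=4 exec 'SUB A, 1'. After: A=0 B=0 C=0 D=0 ZF=1 PC=5
Step 10: PC=5 exec 'JNZ 2'. After: A=0 B=0 C=0 D=0 ZF=1 PC=6
Step 11: PC=6 exec 'MOV B, 2'. After: A=0 B=2 C=0 D=0 ZF=1 PC=7
Step 12: PC=7 exec 'ADD A, 3'. After: A=3 B=2 C=0 D=0 ZF=0 PC=8
Step 13: PC=8 exec 'MOV D, 3'. After: A=3 B=2 C=0 D=3 ZF=0 PC=9
Step 14: PC=9 exec 'ADD D, 2'. After: A=3 B=2 C=0 D=5 ZF=0 PC=10
Step 15: PC=10 exec 'ADD B, 2'. After: A=3 B=4 C=0 D=5 ZF=0 PC=11
Step 16: PC=11 exec 'ADD D, 2'. After: A=3 B=4 C=0 D=7 ZF=0 PC=12
Step 17: PC=12 exec 'HALT'. After: A=3 B=4 C=0 D=7 ZF=0 PC=12 HALTED
Total instructions executed: 17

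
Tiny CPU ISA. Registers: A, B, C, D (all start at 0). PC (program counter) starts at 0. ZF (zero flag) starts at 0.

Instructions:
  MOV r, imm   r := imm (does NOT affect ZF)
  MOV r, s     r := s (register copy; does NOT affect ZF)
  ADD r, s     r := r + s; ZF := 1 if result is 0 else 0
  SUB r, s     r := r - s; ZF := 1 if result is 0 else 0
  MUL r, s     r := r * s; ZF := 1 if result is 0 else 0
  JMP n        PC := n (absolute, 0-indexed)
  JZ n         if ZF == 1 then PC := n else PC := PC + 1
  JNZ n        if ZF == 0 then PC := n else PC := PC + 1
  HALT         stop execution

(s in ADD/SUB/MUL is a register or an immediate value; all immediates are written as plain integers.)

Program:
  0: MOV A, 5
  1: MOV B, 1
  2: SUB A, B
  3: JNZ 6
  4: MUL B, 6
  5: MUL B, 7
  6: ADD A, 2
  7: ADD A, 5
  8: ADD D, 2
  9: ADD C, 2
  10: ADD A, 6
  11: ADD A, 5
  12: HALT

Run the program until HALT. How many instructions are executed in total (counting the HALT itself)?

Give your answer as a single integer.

Step 1: PC=0 exec 'MOV A, 5'. After: A=5 B=0 C=0 D=0 ZF=0 PC=1
Step 2: PC=1 exec 'MOV B, 1'. After: A=5 B=1 C=0 D=0 ZF=0 PC=2
Step 3: PC=2 exec 'SUB A, B'. After: A=4 B=1 C=0 D=0 ZF=0 PC=3
Step 4: PC=3 exec 'JNZ 6'. After: A=4 B=1 C=0 D=0 ZF=0 PC=6
Step 5: PC=6 exec 'ADD A, 2'. After: A=6 B=1 C=0 D=0 ZF=0 PC=7
Step 6: PC=7 exec 'ADD A, 5'. After: A=11 B=1 C=0 D=0 ZF=0 PC=8
Step 7: PC=8 exec 'ADD D, 2'. After: A=11 B=1 C=0 D=2 ZF=0 PC=9
Step 8: PC=9 exec 'ADD C, 2'. After: A=11 B=1 C=2 D=2 ZF=0 PC=10
Step 9: PC=10 exec 'ADD A, 6'. After: A=17 B=1 C=2 D=2 ZF=0 PC=11
Step 10: PC=11 exec 'ADD A, 5'. After: A=22 B=1 C=2 D=2 ZF=0 PC=12
Step 11: PC=12 exec 'HALT'. After: A=22 B=1 C=2 D=2 ZF=0 PC=12 HALTED
Total instructions executed: 11

Answer: 11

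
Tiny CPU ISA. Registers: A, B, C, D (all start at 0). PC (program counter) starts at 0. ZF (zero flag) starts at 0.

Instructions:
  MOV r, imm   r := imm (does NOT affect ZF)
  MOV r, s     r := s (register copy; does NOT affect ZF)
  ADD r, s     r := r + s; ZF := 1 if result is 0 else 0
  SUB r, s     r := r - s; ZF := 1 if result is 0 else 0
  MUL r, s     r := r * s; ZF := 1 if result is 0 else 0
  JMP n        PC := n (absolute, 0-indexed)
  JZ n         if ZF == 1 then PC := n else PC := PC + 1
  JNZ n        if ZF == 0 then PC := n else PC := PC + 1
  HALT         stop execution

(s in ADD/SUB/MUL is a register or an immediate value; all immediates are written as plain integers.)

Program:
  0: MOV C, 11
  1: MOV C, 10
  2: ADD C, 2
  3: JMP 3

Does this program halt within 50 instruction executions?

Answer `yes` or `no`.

Answer: no

Derivation:
Step 1: PC=0 exec 'MOV C, 11'. After: A=0 B=0 C=11 D=0 ZF=0 PC=1
Step 2: PC=1 exec 'MOV C, 10'. After: A=0 B=0 C=10 D=0 ZF=0 PC=2
Step 3: PC=2 exec 'ADD C, 2'. After: A=0 B=0 C=12 D=0 ZF=0 PC=3
Step 4: PC=3 exec 'JMP 3'. After: A=0 B=0 C=12 D=0 ZF=0 PC=3
State after step 4 equals state after step 3: the program is in a cycle of length 1 and will never halt.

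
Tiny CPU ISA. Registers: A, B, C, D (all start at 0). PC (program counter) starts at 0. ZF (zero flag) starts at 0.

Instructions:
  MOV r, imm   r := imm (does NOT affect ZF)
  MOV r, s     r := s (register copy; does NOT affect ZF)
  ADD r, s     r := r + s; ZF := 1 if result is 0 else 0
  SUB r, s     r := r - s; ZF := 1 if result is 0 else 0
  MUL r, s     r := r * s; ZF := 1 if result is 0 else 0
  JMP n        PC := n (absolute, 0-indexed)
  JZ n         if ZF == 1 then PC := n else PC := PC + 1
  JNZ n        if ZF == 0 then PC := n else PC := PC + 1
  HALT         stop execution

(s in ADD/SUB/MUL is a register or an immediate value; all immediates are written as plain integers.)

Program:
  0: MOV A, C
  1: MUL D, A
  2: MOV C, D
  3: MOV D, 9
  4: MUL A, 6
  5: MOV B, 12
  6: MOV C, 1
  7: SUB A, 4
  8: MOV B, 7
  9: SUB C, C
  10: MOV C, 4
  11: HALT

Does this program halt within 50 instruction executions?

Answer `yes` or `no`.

Answer: yes

Derivation:
Step 1: PC=0 exec 'MOV A, C'. After: A=0 B=0 C=0 D=0 ZF=0 PC=1
Step 2: PC=1 exec 'MUL D, A'. After: A=0 B=0 C=0 D=0 ZF=1 PC=2
Step 3: PC=2 exec 'MOV C, D'. After: A=0 B=0 C=0 D=0 ZF=1 PC=3
Step 4: PC=3 exec 'MOV D, 9'. After: A=0 B=0 C=0 D=9 ZF=1 PC=4
Step 5: PC=4 exec 'MUL A, 6'. After: A=0 B=0 C=0 D=9 ZF=1 PC=5
Step 6: PC=5 exec 'MOV B, 12'. After: A=0 B=12 C=0 D=9 ZF=1 PC=6
Step 7: PC=6 exec 'MOV C, 1'. After: A=0 B=12 C=1 D=9 ZF=1 PC=7
Step 8: PC=7 exec 'SUB A, 4'. After: A=-4 B=12 C=1 D=9 ZF=0 PC=8
Step 9: PC=8 exec 'MOV B, 7'. After: A=-4 B=7 C=1 D=9 ZF=0 PC=9
Step 10: PC=9 exec 'SUB C, C'. After: A=-4 B=7 C=0 D=9 ZF=1 PC=10
Step 11: PC=10 exec 'MOV C, 4'. After: A=-4 B=7 C=4 D=9 ZF=1 PC=11
Step 12: PC=11 exec 'HALT'. After: A=-4 B=7 C=4 D=9 ZF=1 PC=11 HALTED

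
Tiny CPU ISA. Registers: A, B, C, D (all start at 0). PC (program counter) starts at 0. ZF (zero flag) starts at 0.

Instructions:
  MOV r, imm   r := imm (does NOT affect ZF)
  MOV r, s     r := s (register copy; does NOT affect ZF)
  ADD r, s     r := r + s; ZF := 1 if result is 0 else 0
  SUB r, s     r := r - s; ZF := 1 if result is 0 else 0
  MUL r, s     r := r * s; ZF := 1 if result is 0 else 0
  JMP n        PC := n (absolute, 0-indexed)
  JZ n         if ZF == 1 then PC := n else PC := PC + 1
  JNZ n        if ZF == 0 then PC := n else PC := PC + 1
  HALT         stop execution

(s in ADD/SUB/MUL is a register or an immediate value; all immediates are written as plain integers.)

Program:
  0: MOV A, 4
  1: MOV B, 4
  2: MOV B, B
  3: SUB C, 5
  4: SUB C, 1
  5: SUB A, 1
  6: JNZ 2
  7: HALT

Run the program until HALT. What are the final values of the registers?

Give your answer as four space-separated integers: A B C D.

Step 1: PC=0 exec 'MOV A, 4'. After: A=4 B=0 C=0 D=0 ZF=0 PC=1
Step 2: PC=1 exec 'MOV B, 4'. After: A=4 B=4 C=0 D=0 ZF=0 PC=2
Step 3: PC=2 exec 'MOV B, B'. After: A=4 B=4 C=0 D=0 ZF=0 PC=3
Step 4: PC=3 exec 'SUB C, 5'. After: A=4 B=4 C=-5 D=0 ZF=0 PC=4
Step 5: PC=4 exec 'SUB C, 1'. After: A=4 B=4 C=-6 D=0 ZF=0 PC=5
Step 6: PC=5 exec 'SUB A, 1'. After: A=3 B=4 C=-6 D=0 ZF=0 PC=6
Step 7: PC=6 exec 'JNZ 2'. After: A=3 B=4 C=-6 D=0 ZF=0 PC=2
Step 8: PC=2 exec 'MOV B, B'. After: A=3 B=4 C=-6 D=0 ZF=0 PC=3
Step 9: PC=3 exec 'SUB C, 5'. After: A=3 B=4 C=-11 D=0 ZF=0 PC=4
Step 10: PC=4 exec 'SUB C, 1'. After: A=3 B=4 C=-12 D=0 ZF=0 PC=5
Step 11: PC=5 exec 'SUB A, 1'. After: A=2 B=4 C=-12 D=0 ZF=0 PC=6
Step 12: PC=6 exec 'JNZ 2'. After: A=2 B=4 C=-12 D=0 ZF=0 PC=2
Step 13: PC=2 exec 'MOV B, B'. After: A=2 B=4 C=-12 D=0 ZF=0 PC=3
Step 14: PC=3 exec 'SUB C, 5'. After: A=2 B=4 C=-17 D=0 ZF=0 PC=4
Step 15: PC=4 exec 'SUB C, 1'. After: A=2 B=4 C=-18 D=0 ZF=0 PC=5
Step 16: PC=5 exec 'SUB A, 1'. After: A=1 B=4 C=-18 D=0 ZF=0 PC=6
Step 17: PC=6 exec 'JNZ 2'. After: A=1 B=4 C=-18 D=0 ZF=0 PC=2
Step 18: PC=2 exec 'MOV B, B'. After: A=1 B=4 C=-18 D=0 ZF=0 PC=3
Step 19: PC=3 exec 'SUB C, 5'. After: A=1 B=4 C=-23 D=0 ZF=0 PC=4
Step 20: PC=4 exec 'SUB C, 1'. After: A=1 B=4 C=-24 D=0 ZF=0 PC=5
Step 21: PC=5 exec 'SUB A, 1'. After: A=0 B=4 C=-24 D=0 ZF=1 PC=6
Step 22: PC=6 exec 'JNZ 2'. After: A=0 B=4 C=-24 D=0 ZF=1 PC=7
Step 23: PC=7 exec 'HALT'. After: A=0 B=4 C=-24 D=0 ZF=1 PC=7 HALTED

Answer: 0 4 -24 0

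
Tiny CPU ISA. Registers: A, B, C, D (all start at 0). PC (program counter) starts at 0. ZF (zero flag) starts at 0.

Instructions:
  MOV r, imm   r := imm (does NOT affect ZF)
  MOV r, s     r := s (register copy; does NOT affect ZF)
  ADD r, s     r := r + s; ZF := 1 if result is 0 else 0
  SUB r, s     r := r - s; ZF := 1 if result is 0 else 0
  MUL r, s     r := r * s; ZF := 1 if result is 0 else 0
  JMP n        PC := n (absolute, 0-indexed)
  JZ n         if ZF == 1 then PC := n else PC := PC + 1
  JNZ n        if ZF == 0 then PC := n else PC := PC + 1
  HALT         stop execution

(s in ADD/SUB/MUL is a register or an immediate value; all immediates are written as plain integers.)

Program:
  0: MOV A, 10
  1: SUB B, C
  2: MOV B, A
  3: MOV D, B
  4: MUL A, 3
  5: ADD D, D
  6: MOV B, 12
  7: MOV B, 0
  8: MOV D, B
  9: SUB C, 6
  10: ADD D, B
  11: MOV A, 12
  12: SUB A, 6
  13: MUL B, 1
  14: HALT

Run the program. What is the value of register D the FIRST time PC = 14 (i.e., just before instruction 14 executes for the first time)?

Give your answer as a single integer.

Step 1: PC=0 exec 'MOV A, 10'. After: A=10 B=0 C=0 D=0 ZF=0 PC=1
Step 2: PC=1 exec 'SUB B, C'. After: A=10 B=0 C=0 D=0 ZF=1 PC=2
Step 3: PC=2 exec 'MOV B, A'. After: A=10 B=10 C=0 D=0 ZF=1 PC=3
Step 4: PC=3 exec 'MOV D, B'. After: A=10 B=10 C=0 D=10 ZF=1 PC=4
Step 5: PC=4 exec 'MUL A, 3'. After: A=30 B=10 C=0 D=10 ZF=0 PC=5
Step 6: PC=5 exec 'ADD D, D'. After: A=30 B=10 C=0 D=20 ZF=0 PC=6
Step 7: PC=6 exec 'MOV B, 12'. After: A=30 B=12 C=0 D=20 ZF=0 PC=7
Step 8: PC=7 exec 'MOV B, 0'. After: A=30 B=0 C=0 D=20 ZF=0 PC=8
Step 9: PC=8 exec 'MOV D, B'. After: A=30 B=0 C=0 D=0 ZF=0 PC=9
Step 10: PC=9 exec 'SUB C, 6'. After: A=30 B=0 C=-6 D=0 ZF=0 PC=10
Step 11: PC=10 exec 'ADD D, B'. After: A=30 B=0 C=-6 D=0 ZF=1 PC=11
Step 12: PC=11 exec 'MOV A, 12'. After: A=12 B=0 C=-6 D=0 ZF=1 PC=12
Step 13: PC=12 exec 'SUB A, 6'. After: A=6 B=0 C=-6 D=0 ZF=0 PC=13
Step 14: PC=13 exec 'MUL B, 1'. After: A=6 B=0 C=-6 D=0 ZF=1 PC=14
First time PC=14: D=0

0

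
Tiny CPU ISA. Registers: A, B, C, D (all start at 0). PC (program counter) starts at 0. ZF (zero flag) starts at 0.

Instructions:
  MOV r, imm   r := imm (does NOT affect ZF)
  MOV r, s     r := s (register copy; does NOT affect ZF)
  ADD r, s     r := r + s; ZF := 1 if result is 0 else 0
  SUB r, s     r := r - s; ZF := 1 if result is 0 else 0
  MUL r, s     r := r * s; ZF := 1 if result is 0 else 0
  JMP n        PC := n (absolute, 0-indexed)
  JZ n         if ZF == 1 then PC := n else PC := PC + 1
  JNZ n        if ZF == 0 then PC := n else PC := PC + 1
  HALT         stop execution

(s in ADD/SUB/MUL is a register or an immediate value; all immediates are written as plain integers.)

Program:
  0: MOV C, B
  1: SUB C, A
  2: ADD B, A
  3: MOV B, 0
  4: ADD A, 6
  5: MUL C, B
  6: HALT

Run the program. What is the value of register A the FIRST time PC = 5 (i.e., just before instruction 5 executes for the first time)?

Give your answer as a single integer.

Step 1: PC=0 exec 'MOV C, B'. After: A=0 B=0 C=0 D=0 ZF=0 PC=1
Step 2: PC=1 exec 'SUB C, A'. After: A=0 B=0 C=0 D=0 ZF=1 PC=2
Step 3: PC=2 exec 'ADD B, A'. After: A=0 B=0 C=0 D=0 ZF=1 PC=3
Step 4: PC=3 exec 'MOV B, 0'. After: A=0 B=0 C=0 D=0 ZF=1 PC=4
Step 5: PC=4 exec 'ADD A, 6'. After: A=6 B=0 C=0 D=0 ZF=0 PC=5
First time PC=5: A=6

6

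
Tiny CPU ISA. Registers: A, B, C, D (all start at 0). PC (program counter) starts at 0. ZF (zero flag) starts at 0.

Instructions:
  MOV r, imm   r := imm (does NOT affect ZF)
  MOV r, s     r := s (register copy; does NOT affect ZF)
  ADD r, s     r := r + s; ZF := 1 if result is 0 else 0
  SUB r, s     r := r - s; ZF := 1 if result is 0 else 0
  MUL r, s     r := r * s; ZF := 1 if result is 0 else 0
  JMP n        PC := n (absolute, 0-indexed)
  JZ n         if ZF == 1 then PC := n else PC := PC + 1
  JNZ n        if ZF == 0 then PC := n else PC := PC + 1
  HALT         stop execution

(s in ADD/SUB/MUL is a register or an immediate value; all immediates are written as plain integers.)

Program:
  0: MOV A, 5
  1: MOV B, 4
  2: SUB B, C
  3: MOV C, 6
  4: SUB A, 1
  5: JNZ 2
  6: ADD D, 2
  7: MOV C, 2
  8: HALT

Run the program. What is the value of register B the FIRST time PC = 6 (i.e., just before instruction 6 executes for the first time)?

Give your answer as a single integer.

Step 1: PC=0 exec 'MOV A, 5'. After: A=5 B=0 C=0 D=0 ZF=0 PC=1
Step 2: PC=1 exec 'MOV B, 4'. After: A=5 B=4 C=0 D=0 ZF=0 PC=2
Step 3: PC=2 exec 'SUB B, C'. After: A=5 B=4 C=0 D=0 ZF=0 PC=3
Step 4: PC=3 exec 'MOV C, 6'. After: A=5 B=4 C=6 D=0 ZF=0 PC=4
Step 5: PC=4 exec 'SUB A, 1'. After: A=4 B=4 C=6 D=0 ZF=0 PC=5
Step 6: PC=5 exec 'JNZ 2'. After: A=4 B=4 C=6 D=0 ZF=0 PC=2
Step 7: PC=2 exec 'SUB B, C'. After: A=4 B=-2 C=6 D=0 ZF=0 PC=3
Step 8: PC=3 exec 'MOV C, 6'. After: A=4 B=-2 C=6 D=0 ZF=0 PC=4
Step 9: PC=4 exec 'SUB A, 1'. After: A=3 B=-2 C=6 D=0 ZF=0 PC=5
Step 10: PC=5 exec 'JNZ 2'. After: A=3 B=-2 C=6 D=0 ZF=0 PC=2
Step 11: PC=2 exec 'SUB B, C'. After: A=3 B=-8 C=6 D=0 ZF=0 PC=3
Step 12: PC=3 exec 'MOV C, 6'. After: A=3 B=-8 C=6 D=0 ZF=0 PC=4
Step 13: PC=4 exec 'SUB A, 1'. After: A=2 B=-8 C=6 D=0 ZF=0 PC=5
Step 14: PC=5 exec 'JNZ 2'. After: A=2 B=-8 C=6 D=0 ZF=0 PC=2
Step 15: PC=2 exec 'SUB B, C'. After: A=2 B=-14 C=6 D=0 ZF=0 PC=3
Step 16: PC=3 exec 'MOV C, 6'. After: A=2 B=-14 C=6 D=0 ZF=0 PC=4
Step 17: PC=4 exec 'SUB A, 1'. After: A=1 B=-14 C=6 D=0 ZF=0 PC=5
Step 18: PC=5 exec 'JNZ 2'. After: A=1 B=-14 C=6 D=0 ZF=0 PC=2
Step 19: PC=2 exec 'SUB B, C'. After: A=1 B=-20 C=6 D=0 ZF=0 PC=3
Step 20: PC=3 exec 'MOV C, 6'. After: A=1 B=-20 C=6 D=0 ZF=0 PC=4
Step 21: PC=4 exec 'SUB A, 1'. After: A=0 B=-20 C=6 D=0 ZF=1 PC=5
Step 22: PC=5 exec 'JNZ 2'. After: A=0 B=-20 C=6 D=0 ZF=1 PC=6
First time PC=6: B=-20

-20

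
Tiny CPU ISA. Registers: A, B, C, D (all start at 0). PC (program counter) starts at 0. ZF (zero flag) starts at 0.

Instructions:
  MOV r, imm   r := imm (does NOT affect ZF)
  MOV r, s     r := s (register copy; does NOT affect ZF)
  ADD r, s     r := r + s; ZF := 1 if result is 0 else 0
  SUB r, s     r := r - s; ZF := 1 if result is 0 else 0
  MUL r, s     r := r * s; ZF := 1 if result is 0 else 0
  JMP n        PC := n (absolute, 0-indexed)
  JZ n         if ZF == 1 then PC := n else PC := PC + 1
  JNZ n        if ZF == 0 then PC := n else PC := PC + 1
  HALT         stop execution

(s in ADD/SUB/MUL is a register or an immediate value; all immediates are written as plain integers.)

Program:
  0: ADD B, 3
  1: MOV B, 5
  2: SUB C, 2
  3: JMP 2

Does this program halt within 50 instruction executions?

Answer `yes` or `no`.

Step 1: PC=0 exec 'ADD B, 3'. After: A=0 B=3 C=0 D=0 ZF=0 PC=1
Step 2: PC=1 exec 'MOV B, 5'. After: A=0 B=5 C=0 D=0 ZF=0 PC=2
Step 3: PC=2 exec 'SUB C, 2'. After: A=0 B=5 C=-2 D=0 ZF=0 PC=3
Step 4: PC=3 exec 'JMP 2'. After: A=0 B=5 C=-2 D=0 ZF=0 PC=2
Step 5: PC=2 exec 'SUB C, 2'. After: A=0 B=5 C=-4 D=0 ZF=0 PC=3
Step 6: PC=3 exec 'JMP 2'. After: A=0 B=5 C=-4 D=0 ZF=0 PC=2
Step 7: PC=2 exec 'SUB C, 2'. After: A=0 B=5 C=-6 D=0 ZF=0 PC=3
Step 8: PC=3 exec 'JMP 2'. After: A=0 B=5 C=-6 D=0 ZF=0 PC=2
Step 9: PC=2 exec 'SUB C, 2'. After: A=0 B=5 C=-8 D=0 ZF=0 PC=3
Step 10: PC=3 exec 'JMP 2'. After: A=0 B=5 C=-8 D=0 ZF=0 PC=2
Step 11: PC=2 exec 'SUB C, 2'. After: A=0 B=5 C=-10 D=0 ZF=0 PC=3
Step 12: PC=3 exec 'JMP 2'. After: A=0 B=5 C=-10 D=0 ZF=0 PC=2
Step 13: PC=2 exec 'SUB C, 2'. After: A=0 B=5 C=-12 D=0 ZF=0 PC=3
Step 14: PC=3 exec 'JMP 2'. After: A=0 B=5 C=-12 D=0 ZF=0 PC=2
Step 15: PC=2 exec 'SUB C, 2'. After: A=0 B=5 C=-14 D=0 ZF=0 PC=3
After 50 steps: not halted. PC revisits the same instructions with no path to HALT; will never halt.

Answer: no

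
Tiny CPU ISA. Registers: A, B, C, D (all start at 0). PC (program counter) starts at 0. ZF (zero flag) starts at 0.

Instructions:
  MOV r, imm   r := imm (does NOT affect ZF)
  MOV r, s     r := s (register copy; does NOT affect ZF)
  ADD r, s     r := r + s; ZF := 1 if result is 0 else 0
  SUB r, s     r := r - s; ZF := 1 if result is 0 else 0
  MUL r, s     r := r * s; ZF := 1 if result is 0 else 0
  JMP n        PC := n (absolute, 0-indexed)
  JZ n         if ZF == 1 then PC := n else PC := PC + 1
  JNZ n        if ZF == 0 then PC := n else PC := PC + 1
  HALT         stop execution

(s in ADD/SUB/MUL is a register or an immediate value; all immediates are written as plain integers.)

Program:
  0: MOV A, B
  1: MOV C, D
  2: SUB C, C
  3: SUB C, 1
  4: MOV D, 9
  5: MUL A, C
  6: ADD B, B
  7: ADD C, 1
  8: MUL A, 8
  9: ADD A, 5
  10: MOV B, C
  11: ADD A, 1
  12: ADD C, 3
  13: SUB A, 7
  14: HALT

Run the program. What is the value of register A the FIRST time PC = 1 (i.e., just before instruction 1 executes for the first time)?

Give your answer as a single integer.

Step 1: PC=0 exec 'MOV A, B'. After: A=0 B=0 C=0 D=0 ZF=0 PC=1
First time PC=1: A=0

0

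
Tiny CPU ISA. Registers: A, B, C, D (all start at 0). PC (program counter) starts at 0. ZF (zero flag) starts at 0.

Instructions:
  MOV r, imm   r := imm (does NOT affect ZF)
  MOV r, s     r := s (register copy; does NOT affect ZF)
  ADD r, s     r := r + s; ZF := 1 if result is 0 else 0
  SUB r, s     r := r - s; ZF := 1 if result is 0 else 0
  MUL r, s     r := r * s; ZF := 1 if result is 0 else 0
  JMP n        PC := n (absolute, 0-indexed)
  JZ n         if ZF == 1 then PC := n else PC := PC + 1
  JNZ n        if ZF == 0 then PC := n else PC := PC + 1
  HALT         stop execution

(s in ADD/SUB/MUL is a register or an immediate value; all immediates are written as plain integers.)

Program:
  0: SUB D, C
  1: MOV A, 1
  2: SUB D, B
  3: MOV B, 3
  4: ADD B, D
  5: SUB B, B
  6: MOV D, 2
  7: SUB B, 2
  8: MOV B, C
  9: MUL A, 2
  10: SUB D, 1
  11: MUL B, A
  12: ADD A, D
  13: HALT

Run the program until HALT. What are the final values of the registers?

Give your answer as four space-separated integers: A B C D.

Step 1: PC=0 exec 'SUB D, C'. After: A=0 B=0 C=0 D=0 ZF=1 PC=1
Step 2: PC=1 exec 'MOV A, 1'. After: A=1 B=0 C=0 D=0 ZF=1 PC=2
Step 3: PC=2 exec 'SUB D, B'. After: A=1 B=0 C=0 D=0 ZF=1 PC=3
Step 4: PC=3 exec 'MOV B, 3'. After: A=1 B=3 C=0 D=0 ZF=1 PC=4
Step 5: PC=4 exec 'ADD B, D'. After: A=1 B=3 C=0 D=0 ZF=0 PC=5
Step 6: PC=5 exec 'SUB B, B'. After: A=1 B=0 C=0 D=0 ZF=1 PC=6
Step 7: PC=6 exec 'MOV D, 2'. After: A=1 B=0 C=0 D=2 ZF=1 PC=7
Step 8: PC=7 exec 'SUB B, 2'. After: A=1 B=-2 C=0 D=2 ZF=0 PC=8
Step 9: PC=8 exec 'MOV B, C'. After: A=1 B=0 C=0 D=2 ZF=0 PC=9
Step 10: PC=9 exec 'MUL A, 2'. After: A=2 B=0 C=0 D=2 ZF=0 PC=10
Step 11: PC=10 exec 'SUB D, 1'. After: A=2 B=0 C=0 D=1 ZF=0 PC=11
Step 12: PC=11 exec 'MUL B, A'. After: A=2 B=0 C=0 D=1 ZF=1 PC=12
Step 13: PC=12 exec 'ADD A, D'. After: A=3 B=0 C=0 D=1 ZF=0 PC=13
Step 14: PC=13 exec 'HALT'. After: A=3 B=0 C=0 D=1 ZF=0 PC=13 HALTED

Answer: 3 0 0 1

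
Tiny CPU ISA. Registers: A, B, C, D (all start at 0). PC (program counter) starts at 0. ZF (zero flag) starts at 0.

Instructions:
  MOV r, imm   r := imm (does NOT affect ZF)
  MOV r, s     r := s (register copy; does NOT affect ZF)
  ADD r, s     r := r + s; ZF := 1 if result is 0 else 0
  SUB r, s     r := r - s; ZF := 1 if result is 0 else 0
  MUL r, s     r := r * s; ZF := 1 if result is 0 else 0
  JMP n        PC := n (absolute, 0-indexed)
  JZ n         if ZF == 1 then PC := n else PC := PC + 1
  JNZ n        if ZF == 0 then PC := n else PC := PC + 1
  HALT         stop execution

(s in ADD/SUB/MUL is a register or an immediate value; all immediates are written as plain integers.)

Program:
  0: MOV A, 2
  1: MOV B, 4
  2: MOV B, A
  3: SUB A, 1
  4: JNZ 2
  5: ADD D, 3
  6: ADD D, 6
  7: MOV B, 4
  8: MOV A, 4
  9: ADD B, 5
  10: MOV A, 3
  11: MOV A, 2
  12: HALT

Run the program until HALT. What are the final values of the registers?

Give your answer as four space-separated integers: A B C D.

Step 1: PC=0 exec 'MOV A, 2'. After: A=2 B=0 C=0 D=0 ZF=0 PC=1
Step 2: PC=1 exec 'MOV B, 4'. After: A=2 B=4 C=0 D=0 ZF=0 PC=2
Step 3: PC=2 exec 'MOV B, A'. After: A=2 B=2 C=0 D=0 ZF=0 PC=3
Step 4: PC=3 exec 'SUB A, 1'. After: A=1 B=2 C=0 D=0 ZF=0 PC=4
Step 5: PC=4 exec 'JNZ 2'. After: A=1 B=2 C=0 D=0 ZF=0 PC=2
Step 6: PC=2 exec 'MOV B, A'. After: A=1 B=1 C=0 D=0 ZF=0 PC=3
Step 7: PC=3 exec 'SUB A, 1'. After: A=0 B=1 C=0 D=0 ZF=1 PC=4
Step 8: PC=4 exec 'JNZ 2'. After: A=0 B=1 C=0 D=0 ZF=1 PC=5
Step 9: PC=5 exec 'ADD D, 3'. After: A=0 B=1 C=0 D=3 ZF=0 PC=6
Step 10: PC=6 exec 'ADD D, 6'. After: A=0 B=1 C=0 D=9 ZF=0 PC=7
Step 11: PC=7 exec 'MOV B, 4'. After: A=0 B=4 C=0 D=9 ZF=0 PC=8
Step 12: PC=8 exec 'MOV A, 4'. After: A=4 B=4 C=0 D=9 ZF=0 PC=9
Step 13: PC=9 exec 'ADD B, 5'. After: A=4 B=9 C=0 D=9 ZF=0 PC=10
Step 14: PC=10 exec 'MOV A, 3'. After: A=3 B=9 C=0 D=9 ZF=0 PC=11
Step 15: PC=11 exec 'MOV A, 2'. After: A=2 B=9 C=0 D=9 ZF=0 PC=12
Step 16: PC=12 exec 'HALT'. After: A=2 B=9 C=0 D=9 ZF=0 PC=12 HALTED

Answer: 2 9 0 9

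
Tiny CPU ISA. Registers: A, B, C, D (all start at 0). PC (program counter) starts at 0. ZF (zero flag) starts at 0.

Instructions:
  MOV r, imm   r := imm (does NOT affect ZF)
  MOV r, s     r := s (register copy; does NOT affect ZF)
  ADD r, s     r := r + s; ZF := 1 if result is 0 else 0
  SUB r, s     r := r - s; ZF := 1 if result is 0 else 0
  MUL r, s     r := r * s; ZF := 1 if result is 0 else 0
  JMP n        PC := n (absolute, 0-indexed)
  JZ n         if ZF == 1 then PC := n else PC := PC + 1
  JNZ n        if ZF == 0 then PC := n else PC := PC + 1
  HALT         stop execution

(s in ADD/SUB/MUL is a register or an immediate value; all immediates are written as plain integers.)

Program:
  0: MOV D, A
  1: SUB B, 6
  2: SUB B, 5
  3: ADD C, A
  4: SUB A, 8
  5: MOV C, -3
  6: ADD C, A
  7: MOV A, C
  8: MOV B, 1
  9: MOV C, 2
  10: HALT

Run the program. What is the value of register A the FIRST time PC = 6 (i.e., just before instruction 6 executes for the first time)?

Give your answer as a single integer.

Step 1: PC=0 exec 'MOV D, A'. After: A=0 B=0 C=0 D=0 ZF=0 PC=1
Step 2: PC=1 exec 'SUB B, 6'. After: A=0 B=-6 C=0 D=0 ZF=0 PC=2
Step 3: PC=2 exec 'SUB B, 5'. After: A=0 B=-11 C=0 D=0 ZF=0 PC=3
Step 4: PC=3 exec 'ADD C, A'. After: A=0 B=-11 C=0 D=0 ZF=1 PC=4
Step 5: PC=4 exec 'SUB A, 8'. After: A=-8 B=-11 C=0 D=0 ZF=0 PC=5
Step 6: PC=5 exec 'MOV C, -3'. After: A=-8 B=-11 C=-3 D=0 ZF=0 PC=6
First time PC=6: A=-8

-8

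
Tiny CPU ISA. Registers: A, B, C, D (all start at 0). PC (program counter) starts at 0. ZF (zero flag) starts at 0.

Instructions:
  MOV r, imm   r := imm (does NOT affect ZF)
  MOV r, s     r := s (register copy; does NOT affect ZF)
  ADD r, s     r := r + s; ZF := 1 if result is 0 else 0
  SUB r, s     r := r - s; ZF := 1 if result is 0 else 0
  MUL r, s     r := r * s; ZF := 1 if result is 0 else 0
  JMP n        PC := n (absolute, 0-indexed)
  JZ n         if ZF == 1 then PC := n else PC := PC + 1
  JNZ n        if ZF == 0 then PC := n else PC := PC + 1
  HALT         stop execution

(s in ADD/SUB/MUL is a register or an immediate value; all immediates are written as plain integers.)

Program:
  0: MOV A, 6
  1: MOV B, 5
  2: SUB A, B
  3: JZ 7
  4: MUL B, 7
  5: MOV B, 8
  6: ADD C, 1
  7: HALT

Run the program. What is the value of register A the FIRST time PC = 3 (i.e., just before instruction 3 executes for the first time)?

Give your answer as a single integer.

Step 1: PC=0 exec 'MOV A, 6'. After: A=6 B=0 C=0 D=0 ZF=0 PC=1
Step 2: PC=1 exec 'MOV B, 5'. After: A=6 B=5 C=0 D=0 ZF=0 PC=2
Step 3: PC=2 exec 'SUB A, B'. After: A=1 B=5 C=0 D=0 ZF=0 PC=3
First time PC=3: A=1

1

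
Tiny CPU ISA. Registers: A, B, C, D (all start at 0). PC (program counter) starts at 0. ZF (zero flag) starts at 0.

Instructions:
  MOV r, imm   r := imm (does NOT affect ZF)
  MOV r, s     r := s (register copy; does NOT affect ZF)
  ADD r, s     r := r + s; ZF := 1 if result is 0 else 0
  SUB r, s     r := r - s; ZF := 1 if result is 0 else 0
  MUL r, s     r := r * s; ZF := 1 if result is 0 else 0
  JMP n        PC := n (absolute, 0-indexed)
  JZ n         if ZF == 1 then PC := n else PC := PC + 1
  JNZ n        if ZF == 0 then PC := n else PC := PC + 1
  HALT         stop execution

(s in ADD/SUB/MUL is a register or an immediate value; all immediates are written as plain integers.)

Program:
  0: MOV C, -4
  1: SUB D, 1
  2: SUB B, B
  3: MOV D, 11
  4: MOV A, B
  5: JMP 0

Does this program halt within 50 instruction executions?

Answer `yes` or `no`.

Step 1: PC=0 exec 'MOV C, -4'. After: A=0 B=0 C=-4 D=0 ZF=0 PC=1
Step 2: PC=1 exec 'SUB D, 1'. After: A=0 B=0 C=-4 D=-1 ZF=0 PC=2
Step 3: PC=2 exec 'SUB B, B'. After: A=0 B=0 C=-4 D=-1 ZF=1 PC=3
Step 4: PC=3 exec 'MOV D, 11'. After: A=0 B=0 C=-4 D=11 ZF=1 PC=4
Step 5: PC=4 exec 'MOV A, B'. After: A=0 B=0 C=-4 D=11 ZF=1 PC=5
Step 6: PC=5 exec 'JMP 0'. After: A=0 B=0 C=-4 D=11 ZF=1 PC=0
Step 7: PC=0 exec 'MOV C, -4'. After: A=0 B=0 C=-4 D=11 ZF=1 PC=1
Step 8: PC=1 exec 'SUB D, 1'. After: A=0 B=0 C=-4 D=10 ZF=0 PC=2
Step 9: PC=2 exec 'SUB B, B'. After: A=0 B=0 C=-4 D=10 ZF=1 PC=3
Step 10: PC=3 exec 'MOV D, 11'. After: A=0 B=0 C=-4 D=11 ZF=1 PC=4
State after step 10 equals state after step 4: the program is in a cycle of length 6 and will never halt.

Answer: no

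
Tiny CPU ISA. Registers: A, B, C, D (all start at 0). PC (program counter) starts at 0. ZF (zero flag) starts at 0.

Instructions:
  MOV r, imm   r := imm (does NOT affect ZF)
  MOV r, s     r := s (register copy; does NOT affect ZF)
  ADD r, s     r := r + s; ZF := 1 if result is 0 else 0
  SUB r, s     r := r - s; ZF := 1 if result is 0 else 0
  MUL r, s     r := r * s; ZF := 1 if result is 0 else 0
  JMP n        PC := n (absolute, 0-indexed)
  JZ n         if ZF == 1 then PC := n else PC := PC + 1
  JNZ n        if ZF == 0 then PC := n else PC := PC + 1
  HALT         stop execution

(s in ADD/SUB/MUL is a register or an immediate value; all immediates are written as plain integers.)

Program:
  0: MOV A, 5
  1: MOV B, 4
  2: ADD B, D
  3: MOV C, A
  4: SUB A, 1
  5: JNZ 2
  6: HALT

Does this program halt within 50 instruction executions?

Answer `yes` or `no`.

Answer: yes

Derivation:
Step 1: PC=0 exec 'MOV A, 5'. After: A=5 B=0 C=0 D=0 ZF=0 PC=1
Step 2: PC=1 exec 'MOV B, 4'. After: A=5 B=4 C=0 D=0 ZF=0 PC=2
Step 3: PC=2 exec 'ADD B, D'. After: A=5 B=4 C=0 D=0 ZF=0 PC=3
Step 4: PC=3 exec 'MOV C, A'. After: A=5 B=4 C=5 D=0 ZF=0 PC=4
Step 5: PC=4 exec 'SUB A, 1'. After: A=4 B=4 C=5 D=0 ZF=0 PC=5
Step 6: PC=5 exec 'JNZ 2'. After: A=4 B=4 C=5 D=0 ZF=0 PC=2
Step 7: PC=2 exec 'ADD B, D'. After: A=4 B=4 C=5 D=0 ZF=0 PC=3
Step 8: PC=3 exec 'MOV C, A'. After: A=4 B=4 C=4 D=0 ZF=0 PC=4
Step 9: PC=4 exec 'SUB A, 1'. After: A=3 B=4 C=4 D=0 ZF=0 PC=5
Step 10: PC=5 exec 'JNZ 2'. After: A=3 B=4 C=4 D=0 ZF=0 PC=2
Step 11: PC=2 exec 'ADD B, D'. After: A=3 B=4 C=4 D=0 ZF=0 PC=3
Step 12: PC=3 exec 'MOV C, A'. After: A=3 B=4 C=3 D=0 ZF=0 PC=4
Step 13: PC=4 exec 'SUB A, 1'. After: A=2 B=4 C=3 D=0 ZF=0 PC=5
Step 14: PC=5 exec 'JNZ 2'. After: A=2 B=4 C=3 D=0 ZF=0 PC=2
Step 15: PC=2 exec 'ADD B, D'. After: A=2 B=4 C=3 D=0 ZF=0 PC=3
Step 16: PC=3 exec 'MOV C, A'. After: A=2 B=4 C=2 D=0 ZF=0 PC=4
Step 17: PC=4 exec 'SUB A, 1'. After: A=1 B=4 C=2 D=0 ZF=0 PC=5
Step 18: PC=5 exec 'JNZ 2'. After: A=1 B=4 C=2 D=0 ZF=0 PC=2
Step 19: PC=2 exec 'ADD B, D'. After: A=1 B=4 C=2 D=0 ZF=0 PC=3
Step 20: PC=3 exec 'MOV C, A'. After: A=1 B=4 C=1 D=0 ZF=0 PC=4
Step 21: PC=4 exec 'SUB A, 1'. After: A=0 B=4 C=1 D=0 ZF=1 PC=5
Step 22: PC=5 exec 'JNZ 2'. After: A=0 B=4 C=1 D=0 ZF=1 PC=6
Step 23: PC=6 exec 'HALT'. After: A=0 B=4 C=1 D=0 ZF=1 PC=6 HALTED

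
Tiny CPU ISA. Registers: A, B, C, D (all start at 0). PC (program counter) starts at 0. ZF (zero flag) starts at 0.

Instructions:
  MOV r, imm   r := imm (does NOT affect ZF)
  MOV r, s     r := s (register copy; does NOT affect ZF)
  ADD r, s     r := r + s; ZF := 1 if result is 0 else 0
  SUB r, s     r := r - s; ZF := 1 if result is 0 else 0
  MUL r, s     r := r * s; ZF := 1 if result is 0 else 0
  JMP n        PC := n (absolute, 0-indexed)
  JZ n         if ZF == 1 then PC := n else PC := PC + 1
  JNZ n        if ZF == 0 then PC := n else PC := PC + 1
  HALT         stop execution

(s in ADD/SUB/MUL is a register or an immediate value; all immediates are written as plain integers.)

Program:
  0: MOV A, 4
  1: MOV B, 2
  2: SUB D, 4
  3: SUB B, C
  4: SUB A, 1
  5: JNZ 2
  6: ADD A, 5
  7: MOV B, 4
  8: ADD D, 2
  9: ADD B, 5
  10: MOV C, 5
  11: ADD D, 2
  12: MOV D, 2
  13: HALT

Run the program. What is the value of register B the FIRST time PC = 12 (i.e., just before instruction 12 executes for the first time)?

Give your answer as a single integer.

Step 1: PC=0 exec 'MOV A, 4'. After: A=4 B=0 C=0 D=0 ZF=0 PC=1
Step 2: PC=1 exec 'MOV B, 2'. After: A=4 B=2 C=0 D=0 ZF=0 PC=2
Step 3: PC=2 exec 'SUB D, 4'. After: A=4 B=2 C=0 D=-4 ZF=0 PC=3
Step 4: PC=3 exec 'SUB B, C'. After: A=4 B=2 C=0 D=-4 ZF=0 PC=4
Step 5: PC=4 exec 'SUB A, 1'. After: A=3 B=2 C=0 D=-4 ZF=0 PC=5
Step 6: PC=5 exec 'JNZ 2'. After: A=3 B=2 C=0 D=-4 ZF=0 PC=2
Step 7: PC=2 exec 'SUB D, 4'. After: A=3 B=2 C=0 D=-8 ZF=0 PC=3
Step 8: PC=3 exec 'SUB B, C'. After: A=3 B=2 C=0 D=-8 ZF=0 PC=4
Step 9: PC=4 exec 'SUB A, 1'. After: A=2 B=2 C=0 D=-8 ZF=0 PC=5
Step 10: PC=5 exec 'JNZ 2'. After: A=2 B=2 C=0 D=-8 ZF=0 PC=2
Step 11: PC=2 exec 'SUB D, 4'. After: A=2 B=2 C=0 D=-12 ZF=0 PC=3
Step 12: PC=3 exec 'SUB B, C'. After: A=2 B=2 C=0 D=-12 ZF=0 PC=4
Step 13: PC=4 exec 'SUB A, 1'. After: A=1 B=2 C=0 D=-12 ZF=0 PC=5
Step 14: PC=5 exec 'JNZ 2'. After: A=1 B=2 C=0 D=-12 ZF=0 PC=2
Step 15: PC=2 exec 'SUB D, 4'. After: A=1 B=2 C=0 D=-16 ZF=0 PC=3
Step 16: PC=3 exec 'SUB B, C'. After: A=1 B=2 C=0 D=-16 ZF=0 PC=4
Step 17: PC=4 exec 'SUB A, 1'. After: A=0 B=2 C=0 D=-16 ZF=1 PC=5
Step 18: PC=5 exec 'JNZ 2'. After: A=0 B=2 C=0 D=-16 ZF=1 PC=6
Step 19: PC=6 exec 'ADD A, 5'. After: A=5 B=2 C=0 D=-16 ZF=0 PC=7
Step 20: PC=7 exec 'MOV B, 4'. After: A=5 B=4 C=0 D=-16 ZF=0 PC=8
Step 21: PC=8 exec 'ADD D, 2'. After: A=5 B=4 C=0 D=-14 ZF=0 PC=9
Step 22: PC=9 exec 'ADD B, 5'. After: A=5 B=9 C=0 D=-14 ZF=0 PC=10
Step 23: PC=10 exec 'MOV C, 5'. After: A=5 B=9 C=5 D=-14 ZF=0 PC=11
Step 24: PC=11 exec 'ADD D, 2'. After: A=5 B=9 C=5 D=-12 ZF=0 PC=12
First time PC=12: B=9

9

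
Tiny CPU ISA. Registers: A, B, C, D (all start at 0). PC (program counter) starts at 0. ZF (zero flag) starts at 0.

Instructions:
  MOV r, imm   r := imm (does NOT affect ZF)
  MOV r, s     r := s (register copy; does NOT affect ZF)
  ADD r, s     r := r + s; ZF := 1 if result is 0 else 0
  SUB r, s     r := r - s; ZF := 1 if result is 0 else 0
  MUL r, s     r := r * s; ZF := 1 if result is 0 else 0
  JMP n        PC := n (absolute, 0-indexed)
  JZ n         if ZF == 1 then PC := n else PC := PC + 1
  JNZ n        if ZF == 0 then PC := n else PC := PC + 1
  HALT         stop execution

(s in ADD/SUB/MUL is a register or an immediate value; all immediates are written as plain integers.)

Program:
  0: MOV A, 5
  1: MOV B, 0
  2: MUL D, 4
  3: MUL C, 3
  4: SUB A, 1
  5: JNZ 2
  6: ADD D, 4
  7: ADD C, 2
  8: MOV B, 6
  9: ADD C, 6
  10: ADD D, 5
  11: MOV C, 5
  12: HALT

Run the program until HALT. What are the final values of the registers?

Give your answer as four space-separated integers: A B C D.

Answer: 0 6 5 9

Derivation:
Step 1: PC=0 exec 'MOV A, 5'. After: A=5 B=0 C=0 D=0 ZF=0 PC=1
Step 2: PC=1 exec 'MOV B, 0'. After: A=5 B=0 C=0 D=0 ZF=0 PC=2
Step 3: PC=2 exec 'MUL D, 4'. After: A=5 B=0 C=0 D=0 ZF=1 PC=3
Step 4: PC=3 exec 'MUL C, 3'. After: A=5 B=0 C=0 D=0 ZF=1 PC=4
Step 5: PC=4 exec 'SUB A, 1'. After: A=4 B=0 C=0 D=0 ZF=0 PC=5
Step 6: PC=5 exec 'JNZ 2'. After: A=4 B=0 C=0 D=0 ZF=0 PC=2
Step 7: PC=2 exec 'MUL D, 4'. After: A=4 B=0 C=0 D=0 ZF=1 PC=3
Step 8: PC=3 exec 'MUL C, 3'. After: A=4 B=0 C=0 D=0 ZF=1 PC=4
Step 9: PC=4 exec 'SUB A, 1'. After: A=3 B=0 C=0 D=0 ZF=0 PC=5
Step 10: PC=5 exec 'JNZ 2'. After: A=3 B=0 C=0 D=0 ZF=0 PC=2
Step 11: PC=2 exec 'MUL D, 4'. After: A=3 B=0 C=0 D=0 ZF=1 PC=3
Step 12: PC=3 exec 'MUL C, 3'. After: A=3 B=0 C=0 D=0 ZF=1 PC=4
Step 13: PC=4 exec 'SUB A, 1'. After: A=2 B=0 C=0 D=0 ZF=0 PC=5
Step 14: PC=5 exec 'JNZ 2'. After: A=2 B=0 C=0 D=0 ZF=0 PC=2
Step 15: PC=2 exec 'MUL D, 4'. After: A=2 B=0 C=0 D=0 ZF=1 PC=3
Step 16: PC=3 exec 'MUL C, 3'. After: A=2 B=0 C=0 D=0 ZF=1 PC=4
Step 17: PC=4 exec 'SUB A, 1'. After: A=1 B=0 C=0 D=0 ZF=0 PC=5
Step 18: PC=5 exec 'JNZ 2'. After: A=1 B=0 C=0 D=0 ZF=0 PC=2
Step 19: PC=2 exec 'MUL D, 4'. After: A=1 B=0 C=0 D=0 ZF=1 PC=3
Step 20: PC=3 exec 'MUL C, 3'. After: A=1 B=0 C=0 D=0 ZF=1 PC=4
Step 21: PC=4 exec 'SUB A, 1'. After: A=0 B=0 C=0 D=0 ZF=1 PC=5
Step 22: PC=5 exec 'JNZ 2'. After: A=0 B=0 C=0 D=0 ZF=1 PC=6
Step 23: PC=6 exec 'ADD D, 4'. After: A=0 B=0 C=0 D=4 ZF=0 PC=7
Step 24: PC=7 exec 'ADD C, 2'. After: A=0 B=0 C=2 D=4 ZF=0 PC=8
Step 25: PC=8 exec 'MOV B, 6'. After: A=0 B=6 C=2 D=4 ZF=0 PC=9
Step 26: PC=9 exec 'ADD C, 6'. After: A=0 B=6 C=8 D=4 ZF=0 PC=10
Step 27: PC=10 exec 'ADD D, 5'. After: A=0 B=6 C=8 D=9 ZF=0 PC=11
Step 28: PC=11 exec 'MOV C, 5'. After: A=0 B=6 C=5 D=9 ZF=0 PC=12
Step 29: PC=12 exec 'HALT'. After: A=0 B=6 C=5 D=9 ZF=0 PC=12 HALTED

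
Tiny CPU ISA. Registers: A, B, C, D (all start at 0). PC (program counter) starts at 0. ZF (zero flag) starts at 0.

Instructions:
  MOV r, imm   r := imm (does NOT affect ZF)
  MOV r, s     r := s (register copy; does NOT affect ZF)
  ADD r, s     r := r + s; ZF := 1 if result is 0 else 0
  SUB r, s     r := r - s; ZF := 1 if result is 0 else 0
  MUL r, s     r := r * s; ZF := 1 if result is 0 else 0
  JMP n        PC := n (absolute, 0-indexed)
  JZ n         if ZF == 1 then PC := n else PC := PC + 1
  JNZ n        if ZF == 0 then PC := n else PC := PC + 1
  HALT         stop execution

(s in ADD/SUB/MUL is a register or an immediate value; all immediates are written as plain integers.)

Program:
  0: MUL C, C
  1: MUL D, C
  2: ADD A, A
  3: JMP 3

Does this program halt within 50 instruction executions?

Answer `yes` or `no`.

Answer: no

Derivation:
Step 1: PC=0 exec 'MUL C, C'. After: A=0 B=0 C=0 D=0 ZF=1 PC=1
Step 2: PC=1 exec 'MUL D, C'. After: A=0 B=0 C=0 D=0 ZF=1 PC=2
Step 3: PC=2 exec 'ADD A, A'. After: A=0 B=0 C=0 D=0 ZF=1 PC=3
Step 4: PC=3 exec 'JMP 3'. After: A=0 B=0 C=0 D=0 ZF=1 PC=3
State after step 4 equals state after step 3: the program is in a cycle of length 1 and will never halt.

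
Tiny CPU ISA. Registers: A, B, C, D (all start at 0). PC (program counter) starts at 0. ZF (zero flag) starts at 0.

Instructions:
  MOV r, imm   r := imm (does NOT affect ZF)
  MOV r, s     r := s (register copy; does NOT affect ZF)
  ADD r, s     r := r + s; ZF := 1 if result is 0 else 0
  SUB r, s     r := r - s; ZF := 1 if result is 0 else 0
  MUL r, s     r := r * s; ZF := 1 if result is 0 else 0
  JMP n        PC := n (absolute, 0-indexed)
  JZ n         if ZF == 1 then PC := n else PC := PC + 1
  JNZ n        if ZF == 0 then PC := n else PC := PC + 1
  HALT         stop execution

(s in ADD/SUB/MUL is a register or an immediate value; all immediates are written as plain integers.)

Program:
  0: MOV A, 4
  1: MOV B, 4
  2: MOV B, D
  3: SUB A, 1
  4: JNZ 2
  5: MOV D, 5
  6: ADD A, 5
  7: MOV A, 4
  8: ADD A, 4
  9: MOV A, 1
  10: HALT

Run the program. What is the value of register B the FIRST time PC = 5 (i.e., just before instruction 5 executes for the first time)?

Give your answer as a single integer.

Step 1: PC=0 exec 'MOV A, 4'. After: A=4 B=0 C=0 D=0 ZF=0 PC=1
Step 2: PC=1 exec 'MOV B, 4'. After: A=4 B=4 C=0 D=0 ZF=0 PC=2
Step 3: PC=2 exec 'MOV B, D'. After: A=4 B=0 C=0 D=0 ZF=0 PC=3
Step 4: PC=3 exec 'SUB A, 1'. After: A=3 B=0 C=0 D=0 ZF=0 PC=4
Step 5: PC=4 exec 'JNZ 2'. After: A=3 B=0 C=0 D=0 ZF=0 PC=2
Step 6: PC=2 exec 'MOV B, D'. After: A=3 B=0 C=0 D=0 ZF=0 PC=3
Step 7: PC=3 exec 'SUB A, 1'. After: A=2 B=0 C=0 D=0 ZF=0 PC=4
Step 8: PC=4 exec 'JNZ 2'. After: A=2 B=0 C=0 D=0 ZF=0 PC=2
Step 9: PC=2 exec 'MOV B, D'. After: A=2 B=0 C=0 D=0 ZF=0 PC=3
Step 10: PC=3 exec 'SUB A, 1'. After: A=1 B=0 C=0 D=0 ZF=0 PC=4
Step 11: PC=4 exec 'JNZ 2'. After: A=1 B=0 C=0 D=0 ZF=0 PC=2
Step 12: PC=2 exec 'MOV B, D'. After: A=1 B=0 C=0 D=0 ZF=0 PC=3
Step 13: PC=3 exec 'SUB A, 1'. After: A=0 B=0 C=0 D=0 ZF=1 PC=4
Step 14: PC=4 exec 'JNZ 2'. After: A=0 B=0 C=0 D=0 ZF=1 PC=5
First time PC=5: B=0

0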